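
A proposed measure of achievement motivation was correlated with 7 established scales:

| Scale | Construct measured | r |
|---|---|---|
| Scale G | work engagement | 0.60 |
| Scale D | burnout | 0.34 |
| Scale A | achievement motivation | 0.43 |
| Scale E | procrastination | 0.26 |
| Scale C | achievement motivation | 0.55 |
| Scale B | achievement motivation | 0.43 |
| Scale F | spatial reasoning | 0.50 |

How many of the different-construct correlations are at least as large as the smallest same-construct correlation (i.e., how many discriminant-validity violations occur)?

2

Convergent (same construct = achievement motivation): Scale A, Scale C, Scale B.
Smallest convergent = 0.43. Discriminant values: 0.60, 0.34, 0.26, 0.50; count ≥ 0.43 → 2.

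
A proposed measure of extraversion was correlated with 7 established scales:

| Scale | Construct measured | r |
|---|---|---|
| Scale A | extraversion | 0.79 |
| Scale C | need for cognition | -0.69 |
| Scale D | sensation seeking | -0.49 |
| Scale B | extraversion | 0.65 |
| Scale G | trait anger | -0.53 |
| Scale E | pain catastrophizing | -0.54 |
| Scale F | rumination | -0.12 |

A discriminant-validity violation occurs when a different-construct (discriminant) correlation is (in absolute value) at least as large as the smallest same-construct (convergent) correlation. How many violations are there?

1

Convergent (same construct = extraversion): Scale A, Scale B.
Smallest convergent = 0.65. Discriminant |r|: 0.69, 0.49, 0.53, 0.54, 0.12; count ≥ 0.65 → 1.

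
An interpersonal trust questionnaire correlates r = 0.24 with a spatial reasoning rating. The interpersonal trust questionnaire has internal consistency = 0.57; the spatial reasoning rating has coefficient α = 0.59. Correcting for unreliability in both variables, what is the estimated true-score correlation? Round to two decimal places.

0.41

r_true = r_obs / √(r_xx · r_yy) = 0.24 / √(0.57 × 0.59) = 0.24 / √0.3363 = 0.24 / 0.5799 ≈ 0.41.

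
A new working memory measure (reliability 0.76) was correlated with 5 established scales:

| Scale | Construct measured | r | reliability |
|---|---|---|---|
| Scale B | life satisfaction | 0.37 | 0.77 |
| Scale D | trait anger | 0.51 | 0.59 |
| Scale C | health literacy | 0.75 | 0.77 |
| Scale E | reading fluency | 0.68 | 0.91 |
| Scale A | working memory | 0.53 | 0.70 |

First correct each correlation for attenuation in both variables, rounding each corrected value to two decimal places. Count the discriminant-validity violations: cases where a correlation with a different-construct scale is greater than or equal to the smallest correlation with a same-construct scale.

3

Disattenuated r (r / √(r_scale · r_new)):
  Scale B (disc): 0.37 / √(0.77·0.76) = 0.48
  Scale D (disc): 0.51 / √(0.59·0.76) = 0.76
  Scale C (disc): 0.75 / √(0.77·0.76) = 0.98
  Scale E (disc): 0.68 / √(0.91·0.76) = 0.82
  Scale A (conv): 0.53 / √(0.70·0.76) = 0.73
Smallest convergent = 0.73. Discriminant values: 0.48, 0.76, 0.98, 0.82; count ≥ 0.73 → 3.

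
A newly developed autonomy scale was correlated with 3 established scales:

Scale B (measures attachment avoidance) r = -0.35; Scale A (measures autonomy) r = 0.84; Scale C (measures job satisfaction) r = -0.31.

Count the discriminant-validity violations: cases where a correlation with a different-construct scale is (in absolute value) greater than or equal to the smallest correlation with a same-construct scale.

0

Convergent (same construct = autonomy): Scale A.
Smallest convergent = 0.84. Discriminant |r|: 0.35, 0.31; count ≥ 0.84 → 0.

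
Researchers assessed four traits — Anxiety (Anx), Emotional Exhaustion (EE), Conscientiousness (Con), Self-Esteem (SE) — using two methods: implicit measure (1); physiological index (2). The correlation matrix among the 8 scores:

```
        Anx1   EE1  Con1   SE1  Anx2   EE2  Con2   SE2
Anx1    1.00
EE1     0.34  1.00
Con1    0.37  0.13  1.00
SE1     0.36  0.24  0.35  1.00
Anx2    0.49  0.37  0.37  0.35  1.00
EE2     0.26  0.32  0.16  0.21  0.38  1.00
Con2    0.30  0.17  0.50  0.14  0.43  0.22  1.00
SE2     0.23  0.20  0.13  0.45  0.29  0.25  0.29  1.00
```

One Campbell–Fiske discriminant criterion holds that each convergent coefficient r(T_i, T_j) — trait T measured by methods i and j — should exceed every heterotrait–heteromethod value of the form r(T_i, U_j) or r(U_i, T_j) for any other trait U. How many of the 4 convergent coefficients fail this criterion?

1

Convergent coefficients and their comparison sets:
Anx (methods 1·2): 0.49 vs {0.26, 0.37, 0.30, 0.37, 0.23, 0.35} → pass.
EE (methods 1·2): 0.32 vs {0.37, 0.26, 0.17, 0.16, 0.20, 0.21} → fail.
Con (methods 1·2): 0.50 vs {0.37, 0.30, 0.16, 0.17, 0.13, 0.14} → pass.
SE (methods 1·2): 0.45 vs {0.35, 0.23, 0.21, 0.20, 0.14, 0.13} → pass.
1 of 4 fail.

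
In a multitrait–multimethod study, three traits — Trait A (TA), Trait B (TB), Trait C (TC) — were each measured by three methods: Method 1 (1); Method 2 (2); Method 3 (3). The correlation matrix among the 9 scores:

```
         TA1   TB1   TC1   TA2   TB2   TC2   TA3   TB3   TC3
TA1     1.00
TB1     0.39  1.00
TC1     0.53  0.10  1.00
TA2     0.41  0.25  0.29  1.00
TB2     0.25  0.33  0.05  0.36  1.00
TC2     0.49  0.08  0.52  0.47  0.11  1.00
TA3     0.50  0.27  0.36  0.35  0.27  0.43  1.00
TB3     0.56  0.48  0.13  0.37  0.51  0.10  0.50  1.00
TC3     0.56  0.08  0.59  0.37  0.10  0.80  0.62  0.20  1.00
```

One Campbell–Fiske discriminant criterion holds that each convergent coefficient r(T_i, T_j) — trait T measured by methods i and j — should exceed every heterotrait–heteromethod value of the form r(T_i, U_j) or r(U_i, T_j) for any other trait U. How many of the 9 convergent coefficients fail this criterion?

4

Each convergent coefficient versus the relevant comparison correlations:
TA (methods 1·2): 0.41 vs {0.25, 0.25, 0.49, 0.29} → fail.
TA (methods 1·3): 0.50 vs {0.56, 0.27, 0.56, 0.36} → fail.
TA (methods 2·3): 0.35 vs {0.37, 0.27, 0.37, 0.43} → fail.
TB (methods 1·2): 0.33 vs {0.25, 0.25, 0.08, 0.05} → pass.
TB (methods 1·3): 0.48 vs {0.27, 0.56, 0.08, 0.13} → fail.
TB (methods 2·3): 0.51 vs {0.27, 0.37, 0.10, 0.10} → pass.
TC (methods 1·2): 0.52 vs {0.29, 0.49, 0.05, 0.08} → pass.
TC (methods 1·3): 0.59 vs {0.36, 0.56, 0.13, 0.08} → pass.
TC (methods 2·3): 0.80 vs {0.43, 0.37, 0.10, 0.10} → pass.
4 of 9 fail.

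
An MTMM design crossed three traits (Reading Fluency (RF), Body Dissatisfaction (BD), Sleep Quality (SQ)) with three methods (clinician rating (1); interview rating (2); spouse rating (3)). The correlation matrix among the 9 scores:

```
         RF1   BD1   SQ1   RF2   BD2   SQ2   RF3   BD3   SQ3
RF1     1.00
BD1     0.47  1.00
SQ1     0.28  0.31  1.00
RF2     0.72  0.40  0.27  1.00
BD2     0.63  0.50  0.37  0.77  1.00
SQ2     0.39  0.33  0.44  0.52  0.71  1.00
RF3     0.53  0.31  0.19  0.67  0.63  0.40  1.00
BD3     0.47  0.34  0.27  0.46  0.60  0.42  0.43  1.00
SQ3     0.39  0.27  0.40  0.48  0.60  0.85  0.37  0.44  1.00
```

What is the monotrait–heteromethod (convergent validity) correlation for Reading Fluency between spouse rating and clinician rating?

Same trait (RF), different methods: r(RF3, RF1) = 0.53.

0.53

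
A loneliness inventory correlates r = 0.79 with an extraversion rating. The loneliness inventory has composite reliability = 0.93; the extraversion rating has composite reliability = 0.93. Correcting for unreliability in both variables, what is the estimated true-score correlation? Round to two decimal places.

r_true = r_obs / √(r_xx · r_yy) = 0.79 / √(0.93 × 0.93) = 0.79 / √0.8649 = 0.79 / 0.9300 ≈ 0.85.

0.85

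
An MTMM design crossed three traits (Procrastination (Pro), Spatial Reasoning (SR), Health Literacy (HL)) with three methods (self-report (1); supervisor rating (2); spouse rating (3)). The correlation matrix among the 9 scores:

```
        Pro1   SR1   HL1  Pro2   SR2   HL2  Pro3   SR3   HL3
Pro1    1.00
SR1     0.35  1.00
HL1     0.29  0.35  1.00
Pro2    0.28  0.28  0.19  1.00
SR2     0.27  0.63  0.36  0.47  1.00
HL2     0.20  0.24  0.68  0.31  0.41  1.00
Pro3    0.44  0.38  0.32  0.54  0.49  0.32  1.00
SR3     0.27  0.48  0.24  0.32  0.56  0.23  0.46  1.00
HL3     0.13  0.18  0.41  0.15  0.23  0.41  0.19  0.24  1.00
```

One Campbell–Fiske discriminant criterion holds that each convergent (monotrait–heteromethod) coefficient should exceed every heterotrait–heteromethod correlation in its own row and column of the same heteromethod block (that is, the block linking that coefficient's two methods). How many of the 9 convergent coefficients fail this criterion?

Convergent coefficients and their comparison sets:
Pro (methods 1·2): 0.28 vs {0.27, 0.28, 0.20, 0.19} → fail.
Pro (methods 1·3): 0.44 vs {0.27, 0.38, 0.13, 0.32} → pass.
Pro (methods 2·3): 0.54 vs {0.32, 0.49, 0.15, 0.32} → pass.
SR (methods 1·2): 0.63 vs {0.28, 0.27, 0.24, 0.36} → pass.
SR (methods 1·3): 0.48 vs {0.38, 0.27, 0.18, 0.24} → pass.
SR (methods 2·3): 0.56 vs {0.49, 0.32, 0.23, 0.23} → pass.
HL (methods 1·2): 0.68 vs {0.19, 0.20, 0.36, 0.24} → pass.
HL (methods 1·3): 0.41 vs {0.32, 0.13, 0.24, 0.18} → pass.
HL (methods 2·3): 0.41 vs {0.32, 0.15, 0.23, 0.23} → pass.
1 of 9 fail.

1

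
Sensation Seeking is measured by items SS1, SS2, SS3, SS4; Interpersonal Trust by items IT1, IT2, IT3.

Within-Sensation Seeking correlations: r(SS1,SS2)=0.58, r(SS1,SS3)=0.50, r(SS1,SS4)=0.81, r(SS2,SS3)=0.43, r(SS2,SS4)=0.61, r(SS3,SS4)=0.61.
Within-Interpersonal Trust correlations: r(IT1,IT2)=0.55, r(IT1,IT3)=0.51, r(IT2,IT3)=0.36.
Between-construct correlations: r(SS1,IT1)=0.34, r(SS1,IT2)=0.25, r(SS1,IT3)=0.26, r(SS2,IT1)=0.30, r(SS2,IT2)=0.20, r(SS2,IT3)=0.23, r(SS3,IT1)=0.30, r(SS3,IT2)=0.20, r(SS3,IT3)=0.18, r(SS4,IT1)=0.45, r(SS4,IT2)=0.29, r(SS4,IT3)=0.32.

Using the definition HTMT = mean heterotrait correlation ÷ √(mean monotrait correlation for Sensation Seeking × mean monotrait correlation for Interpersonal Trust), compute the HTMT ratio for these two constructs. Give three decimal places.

Between-construct mean = 3.32/12 = 0.2767.
Mean within-SS = 3.54/6 = 0.5900; mean within-IT = 1.42/3 = 0.4733.
Geometric mean = √(0.5900 × 0.4733) = 0.5284.
HTMT = 0.2767 / 0.5284 = 0.524.

0.524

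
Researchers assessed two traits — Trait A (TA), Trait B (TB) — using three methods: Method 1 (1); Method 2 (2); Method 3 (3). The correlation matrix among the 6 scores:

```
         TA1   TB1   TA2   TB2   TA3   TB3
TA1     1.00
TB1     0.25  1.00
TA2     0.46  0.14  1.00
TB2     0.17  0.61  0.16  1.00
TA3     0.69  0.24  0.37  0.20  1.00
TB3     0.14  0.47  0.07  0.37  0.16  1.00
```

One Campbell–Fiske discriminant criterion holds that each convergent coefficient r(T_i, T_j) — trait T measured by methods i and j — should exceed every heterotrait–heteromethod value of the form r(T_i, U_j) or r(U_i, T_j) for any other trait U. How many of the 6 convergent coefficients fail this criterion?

Convergent coefficients and their comparison sets:
TA (methods 1·2): 0.46 vs {0.17, 0.14} → pass.
TA (methods 1·3): 0.69 vs {0.14, 0.24} → pass.
TA (methods 2·3): 0.37 vs {0.07, 0.20} → pass.
TB (methods 1·2): 0.61 vs {0.14, 0.17} → pass.
TB (methods 1·3): 0.47 vs {0.24, 0.14} → pass.
TB (methods 2·3): 0.37 vs {0.20, 0.07} → pass.
0 of 6 fail.

0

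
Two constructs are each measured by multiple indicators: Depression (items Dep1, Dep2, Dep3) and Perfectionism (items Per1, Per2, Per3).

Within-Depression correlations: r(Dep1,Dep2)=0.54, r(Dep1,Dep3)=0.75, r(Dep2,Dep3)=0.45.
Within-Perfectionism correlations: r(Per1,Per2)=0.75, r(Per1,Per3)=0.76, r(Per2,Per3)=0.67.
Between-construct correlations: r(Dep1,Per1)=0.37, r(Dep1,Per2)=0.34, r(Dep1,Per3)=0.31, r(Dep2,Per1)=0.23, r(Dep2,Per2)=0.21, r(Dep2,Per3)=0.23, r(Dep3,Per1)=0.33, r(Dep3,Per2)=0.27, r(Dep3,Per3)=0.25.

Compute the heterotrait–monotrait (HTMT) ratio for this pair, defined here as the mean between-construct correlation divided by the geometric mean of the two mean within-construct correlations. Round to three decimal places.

Mean heterotrait r = 2.54/9 = 0.2822.
Mean within-Dep = 1.74/3 = 0.5800; mean within-Per = 2.18/3 = 0.7267.
Geometric mean = √(0.5800 × 0.7267) = 0.6492.
HTMT = 0.2822 / 0.6492 = 0.435.

0.435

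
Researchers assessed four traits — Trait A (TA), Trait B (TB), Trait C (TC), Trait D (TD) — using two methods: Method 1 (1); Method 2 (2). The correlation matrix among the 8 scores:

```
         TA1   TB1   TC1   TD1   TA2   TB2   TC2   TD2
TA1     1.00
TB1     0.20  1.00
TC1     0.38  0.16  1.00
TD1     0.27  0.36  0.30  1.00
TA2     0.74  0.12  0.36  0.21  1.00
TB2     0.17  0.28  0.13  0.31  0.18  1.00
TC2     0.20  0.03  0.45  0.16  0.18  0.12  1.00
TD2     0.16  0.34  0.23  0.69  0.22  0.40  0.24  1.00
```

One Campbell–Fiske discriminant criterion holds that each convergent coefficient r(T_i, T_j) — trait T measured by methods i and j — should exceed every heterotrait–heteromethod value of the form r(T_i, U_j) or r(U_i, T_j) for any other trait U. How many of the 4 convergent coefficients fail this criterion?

Each convergent coefficient versus the relevant comparison correlations:
TA (methods 1·2): 0.74 vs {0.17, 0.12, 0.20, 0.36, 0.16, 0.21} → pass.
TB (methods 1·2): 0.28 vs {0.12, 0.17, 0.03, 0.13, 0.34, 0.31} → fail.
TC (methods 1·2): 0.45 vs {0.36, 0.20, 0.13, 0.03, 0.23, 0.16} → pass.
TD (methods 1·2): 0.69 vs {0.21, 0.16, 0.31, 0.34, 0.16, 0.23} → pass.
1 of 4 fail.

1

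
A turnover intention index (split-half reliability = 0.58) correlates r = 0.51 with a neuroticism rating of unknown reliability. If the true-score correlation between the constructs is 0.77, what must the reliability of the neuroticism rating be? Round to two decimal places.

0.76

r_true = r_obs / √(r_xx · r_yy) ⇒ 0.77 = 0.51 / √(0.58 · r_yy).
√(0.58 · r_yy) = 0.51 / 0.77 = 0.6623; 0.58 · r_yy = 0.4386; r_yy = 0.4386 / 0.58 ≈ 0.76.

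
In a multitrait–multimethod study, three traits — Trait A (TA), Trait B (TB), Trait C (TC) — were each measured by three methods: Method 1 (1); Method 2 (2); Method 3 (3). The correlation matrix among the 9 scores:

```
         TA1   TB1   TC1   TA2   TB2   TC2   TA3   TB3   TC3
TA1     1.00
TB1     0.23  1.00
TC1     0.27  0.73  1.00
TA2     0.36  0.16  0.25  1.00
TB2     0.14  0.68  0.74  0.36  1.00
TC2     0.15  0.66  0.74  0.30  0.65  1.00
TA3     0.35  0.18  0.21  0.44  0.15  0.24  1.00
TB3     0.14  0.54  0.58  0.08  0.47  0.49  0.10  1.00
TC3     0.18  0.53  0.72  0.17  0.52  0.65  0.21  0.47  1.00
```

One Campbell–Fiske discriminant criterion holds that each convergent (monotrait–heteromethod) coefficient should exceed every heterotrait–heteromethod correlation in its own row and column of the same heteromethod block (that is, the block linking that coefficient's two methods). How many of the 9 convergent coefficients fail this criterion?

Convergent coefficients and their comparison sets:
TA (methods 1·2): 0.36 vs {0.14, 0.16, 0.15, 0.25} → pass.
TA (methods 1·3): 0.35 vs {0.14, 0.18, 0.18, 0.21} → pass.
TA (methods 2·3): 0.44 vs {0.08, 0.15, 0.17, 0.24} → pass.
TB (methods 1·2): 0.68 vs {0.16, 0.14, 0.66, 0.74} → fail.
TB (methods 1·3): 0.54 vs {0.18, 0.14, 0.53, 0.58} → fail.
TB (methods 2·3): 0.47 vs {0.15, 0.08, 0.52, 0.49} → fail.
TC (methods 1·2): 0.74 vs {0.25, 0.15, 0.74, 0.66} → fail.
TC (methods 1·3): 0.72 vs {0.21, 0.18, 0.58, 0.53} → pass.
TC (methods 2·3): 0.65 vs {0.24, 0.17, 0.49, 0.52} → pass.
4 of 9 fail.

4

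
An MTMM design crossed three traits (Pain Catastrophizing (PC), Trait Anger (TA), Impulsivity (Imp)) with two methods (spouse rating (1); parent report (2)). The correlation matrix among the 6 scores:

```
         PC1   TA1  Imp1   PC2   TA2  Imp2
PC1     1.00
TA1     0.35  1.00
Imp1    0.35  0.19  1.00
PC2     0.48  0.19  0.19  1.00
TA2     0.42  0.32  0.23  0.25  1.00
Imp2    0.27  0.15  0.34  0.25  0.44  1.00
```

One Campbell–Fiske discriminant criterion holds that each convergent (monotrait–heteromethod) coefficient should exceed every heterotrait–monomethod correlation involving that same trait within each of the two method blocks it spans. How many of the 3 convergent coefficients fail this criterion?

2

Checking each validity diagonal entry against its comparison values:
PC (methods 1·2): 0.48 vs {0.35, 0.25, 0.35, 0.25} → pass.
TA (methods 1·2): 0.32 vs {0.35, 0.25, 0.19, 0.44} → fail.
Imp (methods 1·2): 0.34 vs {0.35, 0.25, 0.19, 0.44} → fail.
2 of 3 fail.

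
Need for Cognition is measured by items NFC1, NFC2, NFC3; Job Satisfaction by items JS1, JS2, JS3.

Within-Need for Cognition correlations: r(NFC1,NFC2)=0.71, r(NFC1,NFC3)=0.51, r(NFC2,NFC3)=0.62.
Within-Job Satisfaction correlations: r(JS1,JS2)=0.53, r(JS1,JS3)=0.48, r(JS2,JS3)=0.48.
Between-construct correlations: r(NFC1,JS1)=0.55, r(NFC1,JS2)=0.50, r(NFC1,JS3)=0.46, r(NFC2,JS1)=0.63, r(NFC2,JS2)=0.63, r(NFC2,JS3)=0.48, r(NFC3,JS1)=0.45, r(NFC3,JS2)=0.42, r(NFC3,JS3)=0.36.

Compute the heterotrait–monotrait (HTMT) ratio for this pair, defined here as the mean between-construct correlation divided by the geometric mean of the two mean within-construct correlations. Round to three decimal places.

Mean between = 4.48/9 = 0.4978.
Mean within-NFC = 1.84/3 = 0.6133; mean within-JS = 1.49/3 = 0.4967.
Geometric mean = √(0.6133 × 0.4967) = 0.5519.
HTMT = 0.4978 / 0.5519 = 0.902.

0.902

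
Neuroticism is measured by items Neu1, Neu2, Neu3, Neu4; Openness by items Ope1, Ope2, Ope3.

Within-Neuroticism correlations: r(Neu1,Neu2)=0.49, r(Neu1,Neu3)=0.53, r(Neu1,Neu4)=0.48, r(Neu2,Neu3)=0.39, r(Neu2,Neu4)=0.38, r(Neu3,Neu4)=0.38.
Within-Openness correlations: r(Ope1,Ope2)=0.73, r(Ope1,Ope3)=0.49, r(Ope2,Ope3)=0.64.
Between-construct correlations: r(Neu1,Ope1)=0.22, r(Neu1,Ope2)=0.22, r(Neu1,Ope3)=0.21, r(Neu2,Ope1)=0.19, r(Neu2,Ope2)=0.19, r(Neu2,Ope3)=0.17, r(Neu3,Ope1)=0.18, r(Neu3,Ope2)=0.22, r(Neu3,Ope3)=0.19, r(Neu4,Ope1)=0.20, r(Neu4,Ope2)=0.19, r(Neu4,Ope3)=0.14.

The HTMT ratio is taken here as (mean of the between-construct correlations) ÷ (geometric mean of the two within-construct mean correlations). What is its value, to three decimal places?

0.369

Mean between = 2.32/12 = 0.1933.
Mean within-Neu = 2.65/6 = 0.4417; mean within-Ope = 1.86/3 = 0.6200.
Geometric mean = √(0.4417 × 0.6200) = 0.5233.
HTMT = 0.1933 / 0.5233 = 0.369.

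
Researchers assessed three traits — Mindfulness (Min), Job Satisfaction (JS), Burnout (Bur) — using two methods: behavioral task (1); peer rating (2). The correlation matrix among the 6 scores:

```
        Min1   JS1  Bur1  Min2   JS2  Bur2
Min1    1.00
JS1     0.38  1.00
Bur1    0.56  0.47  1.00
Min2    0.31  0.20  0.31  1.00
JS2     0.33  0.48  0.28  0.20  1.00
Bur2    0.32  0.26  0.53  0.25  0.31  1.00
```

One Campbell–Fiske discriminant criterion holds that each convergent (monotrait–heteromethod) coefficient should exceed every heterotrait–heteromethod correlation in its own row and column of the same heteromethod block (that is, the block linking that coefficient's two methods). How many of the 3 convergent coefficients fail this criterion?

Each convergent coefficient versus the relevant comparison correlations:
Min (methods 1·2): 0.31 vs {0.33, 0.20, 0.32, 0.31} → fail.
JS (methods 1·2): 0.48 vs {0.20, 0.33, 0.26, 0.28} → pass.
Bur (methods 1·2): 0.53 vs {0.31, 0.32, 0.28, 0.26} → pass.
1 of 3 fail.

1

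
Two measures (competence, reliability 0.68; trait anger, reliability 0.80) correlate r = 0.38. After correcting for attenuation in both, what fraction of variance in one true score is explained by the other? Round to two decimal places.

0.27

Disattenuated r = 0.38 / √(0.68 × 0.80) = 0.38 / 0.7376 = 0.5152.
Shared true-score variance = 0.5152² = 0.2654 ≈ 0.27.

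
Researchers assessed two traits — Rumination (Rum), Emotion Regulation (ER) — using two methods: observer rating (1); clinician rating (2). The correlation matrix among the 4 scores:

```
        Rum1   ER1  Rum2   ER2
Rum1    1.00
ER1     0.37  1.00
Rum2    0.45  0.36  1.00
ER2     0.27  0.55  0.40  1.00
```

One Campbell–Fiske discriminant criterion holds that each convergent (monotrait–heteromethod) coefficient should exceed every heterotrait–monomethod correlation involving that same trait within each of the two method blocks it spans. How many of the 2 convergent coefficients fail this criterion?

0

Checking each validity diagonal entry against its comparison values:
Rum (methods 1·2): 0.45 vs {0.37, 0.40} → pass.
ER (methods 1·2): 0.55 vs {0.37, 0.40} → pass.
0 of 2 fail.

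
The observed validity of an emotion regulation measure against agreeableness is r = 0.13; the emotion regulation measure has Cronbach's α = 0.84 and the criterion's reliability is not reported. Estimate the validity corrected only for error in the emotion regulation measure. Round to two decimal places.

0.14

Single correction: r_c = r_obs / √r_xx = 0.13 / √0.84 = 0.13 / 0.9165 ≈ 0.14.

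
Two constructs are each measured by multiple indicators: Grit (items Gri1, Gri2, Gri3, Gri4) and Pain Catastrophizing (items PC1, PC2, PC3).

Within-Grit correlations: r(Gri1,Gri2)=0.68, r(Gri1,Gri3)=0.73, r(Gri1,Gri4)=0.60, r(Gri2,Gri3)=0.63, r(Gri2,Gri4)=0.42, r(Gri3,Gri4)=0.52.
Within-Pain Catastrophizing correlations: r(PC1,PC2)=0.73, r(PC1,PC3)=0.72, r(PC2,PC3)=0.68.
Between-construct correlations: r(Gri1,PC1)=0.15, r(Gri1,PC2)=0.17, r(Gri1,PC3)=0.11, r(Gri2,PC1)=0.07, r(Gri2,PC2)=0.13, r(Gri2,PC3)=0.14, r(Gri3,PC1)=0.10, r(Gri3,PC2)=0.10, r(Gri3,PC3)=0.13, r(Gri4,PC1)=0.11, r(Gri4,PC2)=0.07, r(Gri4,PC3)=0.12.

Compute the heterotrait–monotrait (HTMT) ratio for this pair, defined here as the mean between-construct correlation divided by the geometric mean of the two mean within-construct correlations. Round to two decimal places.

0.18

Mean between = 1.40/12 = 0.1167.
Mean within-Gri = 3.58/6 = 0.5967; mean within-PC = 2.13/3 = 0.7100.
Geometric mean = √(0.5967 × 0.7100) = 0.6509.
HTMT = 0.1167 / 0.6509 = 0.18.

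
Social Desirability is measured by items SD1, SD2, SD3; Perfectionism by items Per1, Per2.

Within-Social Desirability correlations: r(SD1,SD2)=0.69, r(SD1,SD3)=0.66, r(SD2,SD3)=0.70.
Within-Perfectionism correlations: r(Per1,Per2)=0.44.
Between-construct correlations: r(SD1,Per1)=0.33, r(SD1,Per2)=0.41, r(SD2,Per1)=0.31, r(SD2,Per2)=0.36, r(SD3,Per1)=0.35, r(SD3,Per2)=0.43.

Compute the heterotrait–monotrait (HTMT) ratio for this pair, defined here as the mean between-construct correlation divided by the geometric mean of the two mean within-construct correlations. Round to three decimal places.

0.666

Mean heterotrait r = 2.19/6 = 0.3650.
Mean within-SD = 2.05/3 = 0.6833; mean within-Per = 0.44/1 = 0.4400.
Geometric mean = √(0.6833 × 0.4400) = 0.5483.
HTMT = 0.3650 / 0.5483 = 0.666.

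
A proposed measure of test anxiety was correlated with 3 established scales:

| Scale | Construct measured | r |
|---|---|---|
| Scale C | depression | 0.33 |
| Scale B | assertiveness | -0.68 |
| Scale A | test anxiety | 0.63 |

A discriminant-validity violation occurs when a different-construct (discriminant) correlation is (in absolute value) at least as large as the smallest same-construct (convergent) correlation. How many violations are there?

1

Convergent (same construct = test anxiety): Scale A.
Smallest convergent = 0.63. Discriminant |r|: 0.33, 0.68; count ≥ 0.63 → 1.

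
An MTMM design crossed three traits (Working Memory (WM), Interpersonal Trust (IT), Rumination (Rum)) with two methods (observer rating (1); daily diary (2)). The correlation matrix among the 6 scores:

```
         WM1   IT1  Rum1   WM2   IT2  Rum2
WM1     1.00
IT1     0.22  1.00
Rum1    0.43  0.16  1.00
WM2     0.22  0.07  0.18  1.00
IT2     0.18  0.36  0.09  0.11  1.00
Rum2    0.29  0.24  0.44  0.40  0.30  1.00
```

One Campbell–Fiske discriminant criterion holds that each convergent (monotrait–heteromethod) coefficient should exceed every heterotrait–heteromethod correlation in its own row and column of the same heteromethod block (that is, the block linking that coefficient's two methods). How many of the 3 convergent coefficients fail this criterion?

1

Checking each validity diagonal entry against its comparison values:
WM (methods 1·2): 0.22 vs {0.18, 0.07, 0.29, 0.18} → fail.
IT (methods 1·2): 0.36 vs {0.07, 0.18, 0.24, 0.09} → pass.
Rum (methods 1·2): 0.44 vs {0.18, 0.29, 0.09, 0.24} → pass.
1 of 3 fail.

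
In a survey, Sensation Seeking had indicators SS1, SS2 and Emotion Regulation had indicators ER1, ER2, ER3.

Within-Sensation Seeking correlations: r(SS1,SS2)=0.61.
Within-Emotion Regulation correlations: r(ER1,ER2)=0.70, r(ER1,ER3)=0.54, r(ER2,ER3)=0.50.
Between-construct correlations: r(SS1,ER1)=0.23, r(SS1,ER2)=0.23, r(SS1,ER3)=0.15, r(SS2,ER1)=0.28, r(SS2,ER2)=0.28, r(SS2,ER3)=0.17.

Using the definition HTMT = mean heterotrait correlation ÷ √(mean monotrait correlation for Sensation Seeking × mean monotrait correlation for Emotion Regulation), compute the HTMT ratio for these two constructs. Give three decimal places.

0.375

Mean between = 1.34/6 = 0.2233.
Mean within-SS = 0.61/1 = 0.6100; mean within-ER = 1.74/3 = 0.5800.
Geometric mean = √(0.6100 × 0.5800) = 0.5948.
HTMT = 0.2233 / 0.5948 = 0.375.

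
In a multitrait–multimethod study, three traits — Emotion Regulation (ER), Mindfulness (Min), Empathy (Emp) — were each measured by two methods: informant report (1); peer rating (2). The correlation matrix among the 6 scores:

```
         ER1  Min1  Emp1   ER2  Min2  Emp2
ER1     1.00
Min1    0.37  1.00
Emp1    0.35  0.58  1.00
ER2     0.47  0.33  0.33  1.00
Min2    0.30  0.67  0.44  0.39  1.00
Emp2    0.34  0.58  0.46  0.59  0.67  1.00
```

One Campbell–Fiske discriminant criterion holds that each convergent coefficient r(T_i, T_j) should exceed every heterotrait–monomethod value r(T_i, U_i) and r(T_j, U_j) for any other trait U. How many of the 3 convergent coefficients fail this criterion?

Convergent coefficients and their comparison sets:
ER (methods 1·2): 0.47 vs {0.37, 0.39, 0.35, 0.59} → fail.
Min (methods 1·2): 0.67 vs {0.37, 0.39, 0.58, 0.67} → fail.
Emp (methods 1·2): 0.46 vs {0.35, 0.59, 0.58, 0.67} → fail.
3 of 3 fail.

3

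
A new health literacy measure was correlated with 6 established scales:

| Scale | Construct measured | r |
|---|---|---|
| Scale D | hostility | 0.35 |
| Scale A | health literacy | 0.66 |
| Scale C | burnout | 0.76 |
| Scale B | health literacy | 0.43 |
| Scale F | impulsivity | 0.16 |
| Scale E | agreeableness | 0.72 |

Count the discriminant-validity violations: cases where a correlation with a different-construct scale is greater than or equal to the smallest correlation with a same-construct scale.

Convergent (same construct = health literacy): Scale A, Scale B.
Smallest convergent = 0.43. Discriminant values: 0.35, 0.76, 0.16, 0.72; count ≥ 0.43 → 2.

2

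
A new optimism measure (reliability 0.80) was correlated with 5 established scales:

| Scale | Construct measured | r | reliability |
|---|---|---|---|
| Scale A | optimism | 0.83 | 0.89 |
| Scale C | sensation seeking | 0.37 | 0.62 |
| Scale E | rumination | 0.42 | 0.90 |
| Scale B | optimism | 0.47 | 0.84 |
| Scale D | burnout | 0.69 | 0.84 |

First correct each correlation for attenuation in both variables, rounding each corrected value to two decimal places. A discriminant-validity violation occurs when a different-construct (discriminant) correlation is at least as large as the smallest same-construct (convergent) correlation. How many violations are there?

Disattenuated r (r / √(r_scale · r_new)):
  Scale A (conv): 0.83 / √(0.89·0.80) = 0.98
  Scale C (disc): 0.37 / √(0.62·0.80) = 0.53
  Scale E (disc): 0.42 / √(0.90·0.80) = 0.49
  Scale B (conv): 0.47 / √(0.84·0.80) = 0.57
  Scale D (disc): 0.69 / √(0.84·0.80) = 0.84
Smallest convergent = 0.57. Discriminant values: 0.53, 0.49, 0.84; count ≥ 0.57 → 1.

1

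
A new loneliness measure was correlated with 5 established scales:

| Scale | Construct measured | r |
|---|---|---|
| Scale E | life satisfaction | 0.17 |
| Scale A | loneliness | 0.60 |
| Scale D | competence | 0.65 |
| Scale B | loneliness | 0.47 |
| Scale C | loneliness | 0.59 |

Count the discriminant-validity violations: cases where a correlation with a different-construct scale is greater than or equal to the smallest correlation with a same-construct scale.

1

Convergent (same construct = loneliness): Scale A, Scale B, Scale C.
Smallest convergent = 0.47. Discriminant values: 0.17, 0.65; count ≥ 0.47 → 1.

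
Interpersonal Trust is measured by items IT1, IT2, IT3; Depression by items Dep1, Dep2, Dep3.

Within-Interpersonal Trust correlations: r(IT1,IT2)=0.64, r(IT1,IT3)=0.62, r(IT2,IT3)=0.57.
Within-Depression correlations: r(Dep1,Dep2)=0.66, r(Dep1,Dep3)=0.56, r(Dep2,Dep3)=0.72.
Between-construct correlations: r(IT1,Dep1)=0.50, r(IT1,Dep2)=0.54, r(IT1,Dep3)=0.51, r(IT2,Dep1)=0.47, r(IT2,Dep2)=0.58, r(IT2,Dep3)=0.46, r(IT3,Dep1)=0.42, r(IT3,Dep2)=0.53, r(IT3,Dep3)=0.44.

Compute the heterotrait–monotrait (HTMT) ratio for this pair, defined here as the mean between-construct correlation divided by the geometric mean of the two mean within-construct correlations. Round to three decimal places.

0.787

Mean between = 4.45/9 = 0.4944.
Mean within-IT = 1.83/3 = 0.6100; mean within-Dep = 1.94/3 = 0.6467.
Geometric mean = √(0.6100 × 0.6467) = 0.6281.
HTMT = 0.4944 / 0.6281 = 0.787.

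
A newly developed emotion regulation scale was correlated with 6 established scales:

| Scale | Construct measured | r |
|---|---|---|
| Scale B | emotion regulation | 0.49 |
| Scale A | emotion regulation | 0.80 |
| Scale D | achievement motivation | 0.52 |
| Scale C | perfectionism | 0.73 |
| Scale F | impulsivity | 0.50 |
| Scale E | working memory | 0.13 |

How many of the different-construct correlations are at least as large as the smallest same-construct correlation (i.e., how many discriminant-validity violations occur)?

Convergent (same construct = emotion regulation): Scale B, Scale A.
Smallest convergent = 0.49. Discriminant values: 0.52, 0.73, 0.50, 0.13; count ≥ 0.49 → 3.

3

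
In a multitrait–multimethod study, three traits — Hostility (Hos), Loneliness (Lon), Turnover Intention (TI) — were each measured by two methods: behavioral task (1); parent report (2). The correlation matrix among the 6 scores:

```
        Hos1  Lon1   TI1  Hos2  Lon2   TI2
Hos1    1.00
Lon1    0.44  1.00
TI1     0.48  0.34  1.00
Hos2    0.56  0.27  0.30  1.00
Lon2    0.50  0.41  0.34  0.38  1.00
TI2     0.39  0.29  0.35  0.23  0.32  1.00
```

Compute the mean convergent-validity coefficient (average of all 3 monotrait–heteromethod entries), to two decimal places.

Convergent values: 0.56, 0.41, 0.35; mean = 1.32/3 = 0.44.

0.44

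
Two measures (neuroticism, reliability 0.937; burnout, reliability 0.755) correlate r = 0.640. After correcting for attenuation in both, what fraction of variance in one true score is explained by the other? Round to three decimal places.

0.579

Disattenuated r = 0.640 / √(0.937 × 0.755) = 0.640 / 0.8411 = 0.7609.
Shared true-score variance = 0.7609² = 0.5790 ≈ 0.579.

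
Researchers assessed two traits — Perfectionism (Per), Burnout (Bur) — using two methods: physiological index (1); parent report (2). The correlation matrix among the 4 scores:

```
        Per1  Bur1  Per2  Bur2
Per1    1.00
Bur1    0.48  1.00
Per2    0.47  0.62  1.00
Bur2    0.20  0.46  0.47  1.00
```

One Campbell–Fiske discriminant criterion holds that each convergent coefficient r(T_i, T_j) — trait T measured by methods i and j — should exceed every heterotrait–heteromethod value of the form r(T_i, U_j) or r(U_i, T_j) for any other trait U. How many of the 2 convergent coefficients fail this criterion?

Checking each validity diagonal entry against its comparison values:
Per (methods 1·2): 0.47 vs {0.20, 0.62} → fail.
Bur (methods 1·2): 0.46 vs {0.62, 0.20} → fail.
2 of 2 fail.

2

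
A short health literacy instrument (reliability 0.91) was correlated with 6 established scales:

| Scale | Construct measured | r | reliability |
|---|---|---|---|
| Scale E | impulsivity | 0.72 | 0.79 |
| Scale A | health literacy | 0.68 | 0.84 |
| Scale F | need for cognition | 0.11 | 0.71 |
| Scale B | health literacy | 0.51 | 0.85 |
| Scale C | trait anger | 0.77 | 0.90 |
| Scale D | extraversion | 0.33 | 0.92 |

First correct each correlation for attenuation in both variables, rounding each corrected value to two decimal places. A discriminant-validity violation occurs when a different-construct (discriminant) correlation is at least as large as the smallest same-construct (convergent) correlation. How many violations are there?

Disattenuated r (r / √(r_scale · r_new)):
  Scale E (disc): 0.72 / √(0.79·0.91) = 0.85
  Scale A (conv): 0.68 / √(0.84·0.91) = 0.78
  Scale F (disc): 0.11 / √(0.71·0.91) = 0.14
  Scale B (conv): 0.51 / √(0.85·0.91) = 0.58
  Scale C (disc): 0.77 / √(0.90·0.91) = 0.85
  Scale D (disc): 0.33 / √(0.92·0.91) = 0.36
Smallest convergent = 0.58. Discriminant values: 0.85, 0.14, 0.85, 0.36; count ≥ 0.58 → 2.

2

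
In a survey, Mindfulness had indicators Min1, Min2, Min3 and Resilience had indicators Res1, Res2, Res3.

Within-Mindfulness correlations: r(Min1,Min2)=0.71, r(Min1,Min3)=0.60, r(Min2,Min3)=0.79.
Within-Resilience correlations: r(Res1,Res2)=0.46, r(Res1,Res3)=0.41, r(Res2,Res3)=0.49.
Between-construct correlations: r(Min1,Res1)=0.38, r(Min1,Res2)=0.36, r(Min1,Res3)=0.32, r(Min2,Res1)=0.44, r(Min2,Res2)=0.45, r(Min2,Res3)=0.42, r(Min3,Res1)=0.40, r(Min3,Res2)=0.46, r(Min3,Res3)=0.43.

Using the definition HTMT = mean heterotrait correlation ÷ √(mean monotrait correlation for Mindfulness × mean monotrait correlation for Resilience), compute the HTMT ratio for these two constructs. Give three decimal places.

0.722

Mean heterotrait r = 3.66/9 = 0.4067.
Mean within-Min = 2.10/3 = 0.7000; mean within-Res = 1.36/3 = 0.4533.
Geometric mean = √(0.7000 × 0.4533) = 0.5633.
HTMT = 0.4067 / 0.5633 = 0.722.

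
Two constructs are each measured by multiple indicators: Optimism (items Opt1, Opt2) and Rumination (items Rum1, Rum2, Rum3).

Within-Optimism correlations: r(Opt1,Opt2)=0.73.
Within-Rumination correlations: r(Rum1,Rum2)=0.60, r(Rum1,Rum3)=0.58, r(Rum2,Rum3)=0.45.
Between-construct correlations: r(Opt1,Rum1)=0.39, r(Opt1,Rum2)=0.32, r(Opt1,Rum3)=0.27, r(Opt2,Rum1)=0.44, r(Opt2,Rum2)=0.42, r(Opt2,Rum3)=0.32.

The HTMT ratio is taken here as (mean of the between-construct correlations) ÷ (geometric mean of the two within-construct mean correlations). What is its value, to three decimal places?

Mean between = 2.16/6 = 0.3600.
Mean within-Opt = 0.73/1 = 0.7300; mean within-Rum = 1.63/3 = 0.5433.
Geometric mean = √(0.7300 × 0.5433) = 0.6298.
HTMT = 0.3600 / 0.6298 = 0.572.

0.572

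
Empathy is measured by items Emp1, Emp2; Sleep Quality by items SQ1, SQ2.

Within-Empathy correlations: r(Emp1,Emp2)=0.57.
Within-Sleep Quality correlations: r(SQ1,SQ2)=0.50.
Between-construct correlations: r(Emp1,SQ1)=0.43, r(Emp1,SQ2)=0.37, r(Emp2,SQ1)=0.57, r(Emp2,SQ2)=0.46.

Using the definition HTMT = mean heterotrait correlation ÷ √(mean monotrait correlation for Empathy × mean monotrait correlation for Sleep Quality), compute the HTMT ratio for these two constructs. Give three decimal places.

Mean between = 1.83/4 = 0.4575.
Mean within-Emp = 0.57/1 = 0.5700; mean within-SQ = 0.50/1 = 0.5000.
Geometric mean = √(0.5700 × 0.5000) = 0.5339.
HTMT = 0.4575 / 0.5339 = 0.857.

0.857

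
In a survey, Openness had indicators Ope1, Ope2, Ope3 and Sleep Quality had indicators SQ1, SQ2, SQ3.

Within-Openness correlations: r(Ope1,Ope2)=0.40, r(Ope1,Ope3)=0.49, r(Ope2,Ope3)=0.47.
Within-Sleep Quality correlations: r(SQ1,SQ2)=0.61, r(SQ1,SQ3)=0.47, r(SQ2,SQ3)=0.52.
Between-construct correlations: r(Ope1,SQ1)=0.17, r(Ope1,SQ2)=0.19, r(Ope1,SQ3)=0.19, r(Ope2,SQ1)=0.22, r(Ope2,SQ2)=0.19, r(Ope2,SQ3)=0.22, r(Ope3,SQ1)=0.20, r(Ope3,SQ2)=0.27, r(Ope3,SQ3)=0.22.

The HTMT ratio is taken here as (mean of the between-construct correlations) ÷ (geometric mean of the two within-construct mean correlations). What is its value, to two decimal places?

0.42

Mean heterotrait r = 1.87/9 = 0.2078.
Mean within-Ope = 1.36/3 = 0.4533; mean within-SQ = 1.60/3 = 0.5333.
Geometric mean = √(0.4533 × 0.5333) = 0.4917.
HTMT = 0.2078 / 0.4917 = 0.42.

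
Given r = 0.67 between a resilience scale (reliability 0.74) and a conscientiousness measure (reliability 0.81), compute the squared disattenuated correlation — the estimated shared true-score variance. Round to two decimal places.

Disattenuated r = 0.67 / √(0.74 × 0.81) = 0.67 / 0.7742 = 0.8654.
Shared true-score variance = 0.8654² = 0.7489 ≈ 0.75.

0.75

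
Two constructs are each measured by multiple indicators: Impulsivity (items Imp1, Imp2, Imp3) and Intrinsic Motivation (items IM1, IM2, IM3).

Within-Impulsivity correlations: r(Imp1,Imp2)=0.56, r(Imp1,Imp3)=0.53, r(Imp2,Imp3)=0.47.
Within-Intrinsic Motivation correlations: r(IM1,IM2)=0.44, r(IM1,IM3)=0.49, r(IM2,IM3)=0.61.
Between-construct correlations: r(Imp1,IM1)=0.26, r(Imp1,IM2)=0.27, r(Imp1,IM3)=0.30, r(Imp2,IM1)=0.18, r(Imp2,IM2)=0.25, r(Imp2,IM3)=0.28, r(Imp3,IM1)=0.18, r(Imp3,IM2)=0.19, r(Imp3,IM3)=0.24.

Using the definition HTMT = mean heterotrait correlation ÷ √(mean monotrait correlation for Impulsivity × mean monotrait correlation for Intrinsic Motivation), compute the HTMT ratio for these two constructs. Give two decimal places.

Mean heterotrait r = 2.15/9 = 0.2389.
Mean within-Imp = 1.56/3 = 0.5200; mean within-IM = 1.54/3 = 0.5133.
Geometric mean = √(0.5200 × 0.5133) = 0.5166.
HTMT = 0.2389 / 0.5166 = 0.46.

0.46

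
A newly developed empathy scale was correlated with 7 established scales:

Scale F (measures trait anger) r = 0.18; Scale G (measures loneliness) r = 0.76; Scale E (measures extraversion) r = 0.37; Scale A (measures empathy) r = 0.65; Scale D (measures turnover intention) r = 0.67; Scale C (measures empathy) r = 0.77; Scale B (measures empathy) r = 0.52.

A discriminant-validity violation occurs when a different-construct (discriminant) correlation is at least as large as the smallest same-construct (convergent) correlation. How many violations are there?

2

Convergent (same construct = empathy): Scale A, Scale C, Scale B.
Smallest convergent = 0.52. Discriminant values: 0.18, 0.76, 0.37, 0.67; count ≥ 0.52 → 2.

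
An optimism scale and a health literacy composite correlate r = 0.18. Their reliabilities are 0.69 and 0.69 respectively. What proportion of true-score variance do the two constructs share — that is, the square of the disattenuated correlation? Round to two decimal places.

Disattenuated r = 0.18 / √(0.69 × 0.69) = 0.18 / 0.6900 = 0.2609.
Shared true-score variance = 0.2609² = 0.0681 ≈ 0.07.

0.07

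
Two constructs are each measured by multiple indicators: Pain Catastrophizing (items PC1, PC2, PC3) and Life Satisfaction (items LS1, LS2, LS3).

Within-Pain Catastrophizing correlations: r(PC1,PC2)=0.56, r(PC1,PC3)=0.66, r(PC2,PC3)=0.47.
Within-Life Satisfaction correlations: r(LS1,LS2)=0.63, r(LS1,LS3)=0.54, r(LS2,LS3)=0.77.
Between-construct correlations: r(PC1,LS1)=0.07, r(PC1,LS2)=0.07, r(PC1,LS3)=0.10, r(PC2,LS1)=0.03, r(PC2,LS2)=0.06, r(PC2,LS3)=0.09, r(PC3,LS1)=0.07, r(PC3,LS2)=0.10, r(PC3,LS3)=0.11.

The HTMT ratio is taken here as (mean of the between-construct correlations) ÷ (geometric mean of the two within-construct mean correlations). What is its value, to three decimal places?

0.129

Mean heterotrait r = 0.70/9 = 0.0778.
Mean within-PC = 1.69/3 = 0.5633; mean within-LS = 1.94/3 = 0.6467.
Geometric mean = √(0.5633 × 0.6467) = 0.6036.
HTMT = 0.0778 / 0.6036 = 0.129.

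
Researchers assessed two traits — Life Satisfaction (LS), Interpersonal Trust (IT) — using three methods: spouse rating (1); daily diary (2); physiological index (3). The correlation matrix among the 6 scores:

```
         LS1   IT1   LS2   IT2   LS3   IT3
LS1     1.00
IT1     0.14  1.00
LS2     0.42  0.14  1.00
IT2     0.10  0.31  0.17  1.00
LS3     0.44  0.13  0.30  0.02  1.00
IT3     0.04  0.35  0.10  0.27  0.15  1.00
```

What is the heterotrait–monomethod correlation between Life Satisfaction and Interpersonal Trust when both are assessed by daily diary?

Different traits, same method: r(LS2, IT2) = 0.17.

0.17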